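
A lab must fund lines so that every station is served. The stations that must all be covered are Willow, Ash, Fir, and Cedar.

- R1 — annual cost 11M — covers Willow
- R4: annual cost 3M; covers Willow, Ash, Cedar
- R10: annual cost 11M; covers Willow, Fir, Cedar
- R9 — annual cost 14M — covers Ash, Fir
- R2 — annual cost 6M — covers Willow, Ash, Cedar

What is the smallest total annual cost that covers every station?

14

This is a weighted set-cover instance.
Choose R4 and R10: together they cover Willow, Ash, Fir, Cedar — every station.
Total annual cost: 3 + 11 = 14.
No cover costs less than 14.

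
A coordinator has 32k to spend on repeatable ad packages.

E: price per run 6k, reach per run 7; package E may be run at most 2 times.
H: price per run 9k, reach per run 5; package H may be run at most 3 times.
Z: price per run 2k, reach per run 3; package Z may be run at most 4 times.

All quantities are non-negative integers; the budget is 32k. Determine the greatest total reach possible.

31

2×E, 1×H, and 4×Z: price 29 ≤ 32, reach 2·7 + 1·5 + 4·3 = 31.
1×E, 2×H, and 4×Z: price 32 ≤ 32, reach 1·7 + 2·5 + 4·3 = 29.
Best is 31.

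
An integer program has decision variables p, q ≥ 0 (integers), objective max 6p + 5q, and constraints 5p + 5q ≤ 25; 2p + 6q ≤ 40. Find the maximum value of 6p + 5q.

(p,q)=(5,0): 5·5+5·0=25≤25, 2·5+6·0=10≤40, objective 30.
(p,q)=(4,1): 5·4+5·1=25≤25, 2·4+6·1=14≤40, objective 29.
(p,q)=(4,0): 5·4+5·0=20≤25, 2·4+6·0=8≤40, objective 24.
Maximum is 30 at (p,q)=(5,0).

30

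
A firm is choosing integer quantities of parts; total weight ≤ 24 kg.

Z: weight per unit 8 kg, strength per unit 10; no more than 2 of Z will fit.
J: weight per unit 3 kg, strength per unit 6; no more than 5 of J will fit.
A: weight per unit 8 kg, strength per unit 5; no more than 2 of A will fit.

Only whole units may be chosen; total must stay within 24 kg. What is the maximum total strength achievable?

40

5×J and 1×A: weight 23 ≤ 24, strength 5·6 + 1·5 = 35.
1×Z and 5×J: weight 23 ≤ 24, strength 1·10 + 5·6 = 40.
Best is 40.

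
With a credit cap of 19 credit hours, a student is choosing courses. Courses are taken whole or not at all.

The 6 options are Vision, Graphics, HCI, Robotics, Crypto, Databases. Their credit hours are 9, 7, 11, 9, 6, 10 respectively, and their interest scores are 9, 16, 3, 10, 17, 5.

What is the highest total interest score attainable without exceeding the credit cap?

33

Allowing fractional choices, the relaxed optimum would be about 39.7, but courses are indivisible.
Vision + Crypto: credit hours 9 + 6 = 15 ≤ 19, interest score 9 + 17 = 26.
Graphics + Crypto: credit hours 7 + 6 = 13 ≤ 19, interest score 16 + 17 = 33.
Robotics + Crypto: credit hours 9 + 6 = 15 ≤ 19, interest score 10 + 17 = 27.
Best is Graphics and Crypto with total interest score 33.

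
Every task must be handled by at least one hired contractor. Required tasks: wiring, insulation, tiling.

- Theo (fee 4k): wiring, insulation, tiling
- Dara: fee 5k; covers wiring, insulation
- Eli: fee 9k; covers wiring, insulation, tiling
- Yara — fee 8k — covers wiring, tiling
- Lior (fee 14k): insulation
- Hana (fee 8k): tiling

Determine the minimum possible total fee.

4

Theo alone covers wiring, insulation, tiling — every task.
Total fee: 4.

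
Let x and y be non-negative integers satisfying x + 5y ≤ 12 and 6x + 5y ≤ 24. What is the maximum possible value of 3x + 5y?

(x,y)=(2,2): 1·2+5·2=12≤12, 6·2+5·2=22≤24, objective 16.
(x,y)=(3,1): 1·3+5·1=8≤12, 6·3+5·1=23≤24, objective 14.
(x,y)=(1,2): 1·1+5·2=11≤12, 6·1+5·2=16≤24, objective 13.
No feasible integer point exceeds 16.

16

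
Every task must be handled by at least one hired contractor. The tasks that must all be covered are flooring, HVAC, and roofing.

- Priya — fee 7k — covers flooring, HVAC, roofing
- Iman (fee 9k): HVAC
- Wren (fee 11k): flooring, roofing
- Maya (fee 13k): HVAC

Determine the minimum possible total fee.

Priya alone covers flooring, HVAC, roofing — every task.
Total fee: 7.
No cover costs less than 7.

7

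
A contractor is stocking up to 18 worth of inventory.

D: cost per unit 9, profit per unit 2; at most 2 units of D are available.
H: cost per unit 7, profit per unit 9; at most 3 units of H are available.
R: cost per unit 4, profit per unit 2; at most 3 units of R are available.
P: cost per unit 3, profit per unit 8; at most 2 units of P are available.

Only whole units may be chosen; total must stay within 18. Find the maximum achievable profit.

This is a bounded integer knapsack.
1×H, 1×R, and 2×P: cost 17 ≤ 18, profit 1·9 + 1·2 + 2·8 = 27.
2×H and 1×P: cost 17 ≤ 18, profit 2·9 + 1·8 = 26.
Best is 27.

27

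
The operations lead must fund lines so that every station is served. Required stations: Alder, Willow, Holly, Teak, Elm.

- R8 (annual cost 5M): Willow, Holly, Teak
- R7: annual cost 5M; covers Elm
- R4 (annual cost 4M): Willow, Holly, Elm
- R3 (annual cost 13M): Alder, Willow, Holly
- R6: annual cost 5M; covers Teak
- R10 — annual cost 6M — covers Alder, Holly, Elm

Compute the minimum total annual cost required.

11

Choose R8 and R10: together they cover Alder, Willow, Holly, Teak, Elm — every station.
Total annual cost: 5 + 6 = 11.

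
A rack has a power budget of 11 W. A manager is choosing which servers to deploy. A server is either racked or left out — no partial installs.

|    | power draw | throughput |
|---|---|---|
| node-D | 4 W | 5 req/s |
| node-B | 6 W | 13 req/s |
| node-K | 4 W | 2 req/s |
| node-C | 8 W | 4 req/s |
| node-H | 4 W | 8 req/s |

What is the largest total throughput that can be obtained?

21

Take node-B and node-H: power draw 6 + 4 = 10 ≤ 11, throughput 13 + 8 = 21.
No other feasible combination does better.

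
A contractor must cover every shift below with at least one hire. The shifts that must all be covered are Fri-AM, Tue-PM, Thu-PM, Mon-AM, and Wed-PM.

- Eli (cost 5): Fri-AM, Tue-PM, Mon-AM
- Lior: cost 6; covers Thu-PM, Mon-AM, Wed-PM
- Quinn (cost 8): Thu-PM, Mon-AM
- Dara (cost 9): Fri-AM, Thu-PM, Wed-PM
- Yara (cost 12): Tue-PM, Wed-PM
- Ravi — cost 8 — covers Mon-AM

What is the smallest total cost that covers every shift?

Choose Eli and Lior: together they cover Fri-AM, Tue-PM, Thu-PM, Mon-AM, Wed-PM — every shift.
Total cost: 5 + 6 = 11.
No cover costs less than 11.

11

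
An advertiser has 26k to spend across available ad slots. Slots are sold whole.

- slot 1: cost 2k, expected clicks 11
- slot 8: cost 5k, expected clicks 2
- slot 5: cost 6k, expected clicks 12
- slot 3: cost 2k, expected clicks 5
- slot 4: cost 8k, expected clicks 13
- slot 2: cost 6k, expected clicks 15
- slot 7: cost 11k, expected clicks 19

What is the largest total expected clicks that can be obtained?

57

slot 1 + slot 5 + slot 3 + slot 4 + slot 2: cost 2 + 6 + 2 + 8 + 6 = 24 ≤ 26, expected clicks 11 + 12 + 5 + 13 + 15 = 56.
slot 1 + slot 5 + slot 2 + slot 7: cost 2 + 6 + 6 + 11 = 25 ≤ 26, expected clicks 11 + 12 + 15 + 19 = 57.
Best is slot 1, slot 5, slot 2, and slot 7 with total expected clicks 57.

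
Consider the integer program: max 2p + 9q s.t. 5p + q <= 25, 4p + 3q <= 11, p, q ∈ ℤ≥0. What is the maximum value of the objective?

27

(p,q)=(0,3): 5·0+1·3=3≤25, 4·0+3·3=9≤11, objective 27.
(p,q)=(1,2): 5·1+1·2=7≤25, 4·1+3·2=10≤11, objective 20.
No feasible integer point exceeds 27.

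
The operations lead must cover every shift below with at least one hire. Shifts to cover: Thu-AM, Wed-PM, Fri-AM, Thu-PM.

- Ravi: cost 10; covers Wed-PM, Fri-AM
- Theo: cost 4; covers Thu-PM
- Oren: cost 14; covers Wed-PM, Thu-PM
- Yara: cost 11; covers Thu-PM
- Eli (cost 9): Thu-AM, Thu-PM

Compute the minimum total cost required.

19

The greedy cost-per-new-shift heuristic would pick Theo, Ravi, and Eli for 23, but a cheaper cover exists.
Choose Ravi and Eli: together they cover Thu-AM, Wed-PM, Fri-AM, Thu-PM — every shift.
Total cost: 10 + 9 = 19.
No cover costs less than 19.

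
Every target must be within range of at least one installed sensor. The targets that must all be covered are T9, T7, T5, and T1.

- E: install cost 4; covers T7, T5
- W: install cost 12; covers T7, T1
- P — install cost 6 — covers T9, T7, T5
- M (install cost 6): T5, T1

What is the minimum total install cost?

12

The greedy cost-per-new-target heuristic would pick E, P, and M for 16, but a cheaper cover exists.
Choose P and M: together they cover T9, T7, T5, T1 — every target.
Total install cost: 6 + 6 = 12.
No cover costs less than 12.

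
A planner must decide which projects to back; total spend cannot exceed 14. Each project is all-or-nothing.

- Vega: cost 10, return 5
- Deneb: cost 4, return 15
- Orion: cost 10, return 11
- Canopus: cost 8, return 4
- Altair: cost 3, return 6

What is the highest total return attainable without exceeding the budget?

Deneb + Orion: cost 4 + 10 = 14 ≤ 14, return 15 + 11 = 26.
Vega + Deneb: cost 10 + 4 = 14 ≤ 14, return 5 + 15 = 20.
Deneb + Altair: cost 4 + 3 = 7 ≤ 14, return 15 + 6 = 21.
Best is Deneb and Orion with total return 26.

26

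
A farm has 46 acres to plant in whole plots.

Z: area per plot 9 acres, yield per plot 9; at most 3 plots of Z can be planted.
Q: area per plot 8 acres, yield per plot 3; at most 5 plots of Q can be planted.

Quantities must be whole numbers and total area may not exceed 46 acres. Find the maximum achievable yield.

33

This is a bounded integer knapsack.
Z has the best ratio (9/9); taking only Z gives at most 3×9 = 27 (stopped by the supply cap of 3).
Mixing does better — 3×Z and 2×Q: area 43 ≤ 46, yield 3·9 + 2·3 = 33.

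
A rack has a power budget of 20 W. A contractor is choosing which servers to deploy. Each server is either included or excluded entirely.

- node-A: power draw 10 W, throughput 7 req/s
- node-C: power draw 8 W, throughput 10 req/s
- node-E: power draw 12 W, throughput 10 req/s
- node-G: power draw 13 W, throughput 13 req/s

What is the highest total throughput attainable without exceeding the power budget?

node-A + node-C: power draw 10 + 8 = 18 ≤ 20, throughput 7 + 10 = 17.
node-C + node-E: power draw 8 + 12 = 20 ≤ 20, throughput 10 + 10 = 20.
Best is node-C and node-E with total throughput 20.

20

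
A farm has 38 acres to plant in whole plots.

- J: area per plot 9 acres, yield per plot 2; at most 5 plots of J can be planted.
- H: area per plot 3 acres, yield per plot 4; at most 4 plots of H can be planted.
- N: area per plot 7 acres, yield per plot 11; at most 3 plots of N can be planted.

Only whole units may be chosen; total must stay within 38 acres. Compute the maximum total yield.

49

N has the best ratio (11/7); taking only N gives at most 3×11 = 33 (stopped by the supply cap of 3).
Mixing does better — 4×H and 3×N: area 33 ≤ 38, yield 4·4 + 3·11 = 49.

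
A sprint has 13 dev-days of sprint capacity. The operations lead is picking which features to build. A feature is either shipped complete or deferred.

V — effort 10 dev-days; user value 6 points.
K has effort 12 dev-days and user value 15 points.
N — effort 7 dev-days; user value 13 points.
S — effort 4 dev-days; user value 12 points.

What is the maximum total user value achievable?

25

Allowing fractional choices, the relaxed optimum would be about 27.5, but features are indivisible.
N + S: effort 7 + 4 = 11 ≤ 13, user value 13 + 12 = 25.
N: effort 7 ≤ 13, user value 13.
K: effort 12 ≤ 13, user value 15.
Best is N and S with total user value 25.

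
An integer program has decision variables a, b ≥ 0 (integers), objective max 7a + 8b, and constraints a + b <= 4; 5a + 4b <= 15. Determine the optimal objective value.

The continuous relaxation peaks at (0, 3.75) with value 30.00; rounding to a feasible lattice point costs some objective.
(a,b)=(0,3): 1·0+1·3=3≤4, 5·0+4·3=12≤15, objective 24.
(a,b)=(1,2): 1·1+1·2=3≤4, 5·1+4·2=13≤15, objective 23.
No feasible integer point exceeds 24.

24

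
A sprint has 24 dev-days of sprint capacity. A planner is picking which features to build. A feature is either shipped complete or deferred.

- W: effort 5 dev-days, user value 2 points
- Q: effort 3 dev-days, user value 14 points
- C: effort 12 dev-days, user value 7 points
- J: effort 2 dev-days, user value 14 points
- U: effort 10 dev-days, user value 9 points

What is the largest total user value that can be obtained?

39

Allowing fractional choices, the relaxed optimum would be about 42.2, but features are indivisible.
W + Q + C + J: effort 5 + 3 + 12 + 2 = 22 ≤ 24, user value 2 + 14 + 7 + 14 = 37.
W + Q + J + U: effort 5 + 3 + 2 + 10 = 20 ≤ 24, user value 2 + 14 + 14 + 9 = 39.
Q + J + U: effort 3 + 2 + 10 = 15 ≤ 24, user value 14 + 14 + 9 = 37.
Best is W, Q, J, and U with total user value 39.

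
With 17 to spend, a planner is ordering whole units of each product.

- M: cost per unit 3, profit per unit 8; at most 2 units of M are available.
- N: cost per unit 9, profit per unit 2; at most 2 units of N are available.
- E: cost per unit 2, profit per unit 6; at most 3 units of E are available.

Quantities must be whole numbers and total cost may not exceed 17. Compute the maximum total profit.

E has the best ratio (6/2); taking only E gives at most 3×6 = 18 (stopped by the supply cap of 3).
Mixing does better — 2×M and 3×E: cost 12 ≤ 17, profit 2·8 + 3·6 = 34.

34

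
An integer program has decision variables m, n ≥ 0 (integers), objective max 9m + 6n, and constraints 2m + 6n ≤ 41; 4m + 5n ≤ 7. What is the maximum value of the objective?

Relaxing integrality, the LP optimum is 15.75 at (m,n) = (1.75, 0), which is not an integer point.
(m,n)=(1,0): 2·1+6·0=2≤41, 4·1+5·0=4≤7, objective 9.
(m,n)=(0,1): 2·0+6·1=6≤41, 4·0+5·1=5≤7, objective 6.
(m,n)=(0,0): 2·0+6·0=0≤41, 4·0+5·0=0≤7, objective 0.
No feasible integer point exceeds 9.

9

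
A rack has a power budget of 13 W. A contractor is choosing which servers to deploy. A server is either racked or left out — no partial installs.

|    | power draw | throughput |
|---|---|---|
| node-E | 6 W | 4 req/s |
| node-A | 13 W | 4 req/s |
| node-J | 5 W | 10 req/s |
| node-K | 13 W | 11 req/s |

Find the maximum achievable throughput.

Take node-E and node-J: power draw 6 + 5 = 11 ≤ 13, throughput 4 + 10 = 14.
No other feasible combination does better.

14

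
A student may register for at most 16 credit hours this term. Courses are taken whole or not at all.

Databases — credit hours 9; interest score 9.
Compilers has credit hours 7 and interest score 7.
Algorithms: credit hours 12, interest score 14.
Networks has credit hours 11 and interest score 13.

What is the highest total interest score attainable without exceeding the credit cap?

Allowing fractional choices, the relaxed optimum would be about 18.8, but courses are indivisible.
Networks: credit hours 11 ≤ 16, interest score 13.
Databases + Compilers: credit hours 9 + 7 = 16 ≤ 16, interest score 9 + 7 = 16.
Algorithms: credit hours 12 ≤ 16, interest score 14.
Best is Databases and Compilers with total interest score 16.

16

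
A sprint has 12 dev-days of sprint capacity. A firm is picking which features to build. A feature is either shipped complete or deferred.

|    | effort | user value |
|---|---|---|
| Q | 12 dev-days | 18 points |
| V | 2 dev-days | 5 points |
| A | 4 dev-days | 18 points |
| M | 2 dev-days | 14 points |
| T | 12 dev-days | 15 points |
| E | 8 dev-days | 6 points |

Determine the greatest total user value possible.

V + A + M: effort 2 + 4 + 2 = 8 ≤ 12, user value 5 + 18 + 14 = 37.
V + M + E: effort 2 + 2 + 8 = 12 ≤ 12, user value 5 + 14 + 6 = 25.
A + M: effort 4 + 2 = 6 ≤ 12, user value 18 + 14 = 32.
Best is V, A, and M with total user value 37.

37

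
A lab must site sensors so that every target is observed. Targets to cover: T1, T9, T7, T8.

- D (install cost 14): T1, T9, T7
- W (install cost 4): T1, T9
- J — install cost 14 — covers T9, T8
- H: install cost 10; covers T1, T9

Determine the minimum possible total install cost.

Choose D and J: together they cover T1, T9, T7, T8 — every target.
Total install cost: 14 + 14 = 28.

28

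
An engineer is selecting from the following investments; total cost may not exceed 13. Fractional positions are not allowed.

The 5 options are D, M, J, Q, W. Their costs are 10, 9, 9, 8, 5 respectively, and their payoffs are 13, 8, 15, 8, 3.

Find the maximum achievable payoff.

15

Allowing fractional choices, the relaxed optimum would be about 20.2, but investments are indivisible.
Q + W: cost 8 + 5 = 13 ≤ 13, payoff 8 + 3 = 11.
J: cost 9 ≤ 13, payoff 15.
D: cost 10 ≤ 13, payoff 13.
Best is J with total payoff 15.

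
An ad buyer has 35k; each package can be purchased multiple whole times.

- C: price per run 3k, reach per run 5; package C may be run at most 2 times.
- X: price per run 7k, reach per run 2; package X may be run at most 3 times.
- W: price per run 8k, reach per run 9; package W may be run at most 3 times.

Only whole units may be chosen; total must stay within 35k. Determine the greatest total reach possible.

This is a bounded integer knapsack.
1×C, 1×X, and 3×W: price 34 ≤ 35, reach 1·5 + 1·2 + 3·9 = 34.
2×C and 3×W: price 30 ≤ 35, reach 2·5 + 3·9 = 37.
Best is 37.

37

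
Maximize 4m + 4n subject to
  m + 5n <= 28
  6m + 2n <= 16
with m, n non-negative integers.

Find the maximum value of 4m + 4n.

(m,n)=(1,5): 1·1+5·5=26≤28, 6·1+2·5=16≤16, objective 24.
(m,n)=(1,4): 1·1+5·4=21≤28, 6·1+2·4=14≤16, objective 20.
(m,n)=(0,5): 1·0+5·5=25≤28, 6·0+2·5=10≤16, objective 20.
Maximum is 24 at (m,n)=(1,5).

24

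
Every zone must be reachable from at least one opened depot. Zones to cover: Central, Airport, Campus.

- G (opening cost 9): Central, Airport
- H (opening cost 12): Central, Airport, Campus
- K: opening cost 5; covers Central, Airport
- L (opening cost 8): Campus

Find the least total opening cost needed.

H alone covers Central, Airport, Campus — every zone.
Total opening cost: 12.

12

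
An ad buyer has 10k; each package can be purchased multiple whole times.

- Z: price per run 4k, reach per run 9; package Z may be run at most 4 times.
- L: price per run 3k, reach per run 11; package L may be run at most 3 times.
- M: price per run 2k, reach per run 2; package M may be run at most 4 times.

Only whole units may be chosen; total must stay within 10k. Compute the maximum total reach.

33

Take 3×L: price 9 ≤ 10, reach 3·11 = 33.
L has the best ratio (11/3) and is taken to its limit of 3; remaining capacity is filled optimally with the others.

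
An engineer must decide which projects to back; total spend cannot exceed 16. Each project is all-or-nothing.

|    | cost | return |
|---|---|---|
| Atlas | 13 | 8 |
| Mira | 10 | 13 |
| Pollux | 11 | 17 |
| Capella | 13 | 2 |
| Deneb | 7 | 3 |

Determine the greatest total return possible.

17

Take Pollux: cost 11 ≤ 16, return 17.
No other feasible combination does better.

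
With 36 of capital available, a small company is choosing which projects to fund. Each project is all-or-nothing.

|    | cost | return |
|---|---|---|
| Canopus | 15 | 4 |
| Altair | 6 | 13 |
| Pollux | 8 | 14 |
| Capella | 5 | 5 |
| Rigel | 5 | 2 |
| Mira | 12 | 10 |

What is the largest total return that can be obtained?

44

Altair + Pollux + Capella + Rigel + Mira: cost 6 + 8 + 5 + 5 + 12 = 36 ≤ 36, return 13 + 14 + 5 + 2 + 10 = 44.
Altair + Pollux + Capella + Mira: cost 6 + 8 + 5 + 12 = 31 ≤ 36, return 13 + 14 + 5 + 10 = 42.
Best is Altair, Pollux, Capella, Rigel, and Mira with total return 44.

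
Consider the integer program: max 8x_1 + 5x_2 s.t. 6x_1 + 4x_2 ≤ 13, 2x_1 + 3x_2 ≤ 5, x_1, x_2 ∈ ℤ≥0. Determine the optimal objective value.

(x_1,x_2)=(2,0): 6·2+4·0=12≤13, 2·2+3·0=4≤5, objective 16.
(x_1,x_2)=(1,1): 6·1+4·1=10≤13, 2·1+3·1=5≤5, objective 13.
(x_1,x_2)=(1,0): 6·1+4·0=6≤13, 2·1+3·0=2≤5, objective 8.
No feasible integer point exceeds 16.

16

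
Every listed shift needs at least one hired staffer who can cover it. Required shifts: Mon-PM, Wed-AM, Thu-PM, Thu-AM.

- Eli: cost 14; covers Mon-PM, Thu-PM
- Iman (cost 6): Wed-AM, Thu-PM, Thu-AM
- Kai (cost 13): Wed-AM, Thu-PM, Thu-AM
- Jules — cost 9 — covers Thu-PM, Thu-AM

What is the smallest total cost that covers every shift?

20

Choose Eli and Iman: together they cover Mon-PM, Wed-AM, Thu-PM, Thu-AM — every shift.
Total cost: 14 + 6 = 20.
No cover costs less than 20.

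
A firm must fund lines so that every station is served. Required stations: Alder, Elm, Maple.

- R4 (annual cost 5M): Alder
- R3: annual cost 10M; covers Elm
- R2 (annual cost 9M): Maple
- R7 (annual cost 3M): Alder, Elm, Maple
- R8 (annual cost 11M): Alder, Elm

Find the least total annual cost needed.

3

This is an integer covering problem.
R7 alone covers Alder, Elm, Maple — every station.
Total annual cost: 3.
No cover costs less than 3.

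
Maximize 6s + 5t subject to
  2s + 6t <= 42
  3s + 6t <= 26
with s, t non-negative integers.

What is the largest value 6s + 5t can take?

(s,t)=(8,0): 2·8+6·0=16≤42, 3·8+6·0=24≤26, objective 48.
(s,t)=(7,0): 2·7+6·0=14≤42, 3·7+6·0=21≤26, objective 42.
Maximum is 48 at (s,t)=(8,0).

48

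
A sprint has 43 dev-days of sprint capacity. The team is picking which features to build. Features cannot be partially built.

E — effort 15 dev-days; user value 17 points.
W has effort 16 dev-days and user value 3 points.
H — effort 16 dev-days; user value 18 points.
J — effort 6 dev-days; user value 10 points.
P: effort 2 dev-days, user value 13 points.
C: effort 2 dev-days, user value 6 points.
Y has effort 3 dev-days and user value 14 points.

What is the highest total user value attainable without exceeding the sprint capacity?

This is a 0-1 knapsack instance.
Take E, H, J, P, and Y: effort 15 + 16 + 6 + 2 + 3 = 42 ≤ 43, user value 17 + 18 + 10 + 13 + 14 = 72.
No other feasible combination does better.

72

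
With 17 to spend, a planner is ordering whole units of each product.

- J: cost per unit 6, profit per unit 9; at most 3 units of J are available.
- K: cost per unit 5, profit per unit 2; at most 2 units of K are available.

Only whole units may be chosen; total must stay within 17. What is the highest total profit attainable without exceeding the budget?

This is a bounded integer knapsack.
2×J and 1×K: cost 17 ≤ 17, profit 2·9 + 1·2 = 20.
2×J: cost 12 ≤ 17, profit 2·9 = 18.
Best is 20.

20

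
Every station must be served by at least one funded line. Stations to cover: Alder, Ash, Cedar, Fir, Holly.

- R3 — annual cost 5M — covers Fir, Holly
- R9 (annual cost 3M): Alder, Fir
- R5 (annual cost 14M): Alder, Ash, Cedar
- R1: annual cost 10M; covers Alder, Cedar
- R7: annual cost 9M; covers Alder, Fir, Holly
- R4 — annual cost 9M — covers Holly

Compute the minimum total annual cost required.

This is an integer covering problem.
The greedy cost-per-new-station heuristic would pick R9, R3, and R5 for 22, but a cheaper cover exists.
Choose R3 and R5: together they cover Alder, Ash, Cedar, Fir, Holly — every station.
Total annual cost: 5 + 14 = 19.
No cover costs less than 19.

19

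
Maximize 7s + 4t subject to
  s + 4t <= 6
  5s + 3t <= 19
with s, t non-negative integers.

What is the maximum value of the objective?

Relaxing integrality, the LP optimum is 26.60 at (s,t) = (3.8, 0), which is not an integer point.
(s,t)=(3,0): 1·3+4·0=3≤6, 5·3+3·0=15≤19, objective 21.
(s,t)=(2,1): 1·2+4·1=6≤6, 5·2+3·1=13≤19, objective 18.
(s,t)=(2,0): 1·2+4·0=2≤6, 5·2+3·0=10≤19, objective 14.
The best lattice point is (3,0), giving 21.

21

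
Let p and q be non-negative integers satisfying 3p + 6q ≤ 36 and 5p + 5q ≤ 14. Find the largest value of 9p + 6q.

The continuous relaxation peaks at (2.8, 0) with value 25.20; rounding to a feasible lattice point costs some objective.
(p,q)=(2,0): 3·2+6·0=6≤36, 5·2+5·0=10≤14, objective 18.
(p,q)=(1,1): 3·1+6·1=9≤36, 5·1+5·1=10≤14, objective 15.
No feasible integer point exceeds 18.

18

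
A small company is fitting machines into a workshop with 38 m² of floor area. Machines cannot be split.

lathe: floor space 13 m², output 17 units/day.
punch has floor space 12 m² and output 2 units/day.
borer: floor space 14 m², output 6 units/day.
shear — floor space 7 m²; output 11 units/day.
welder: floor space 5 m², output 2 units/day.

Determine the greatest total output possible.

34

Allowing fractional choices, the relaxed optimum would be about 35.6, but machines are indivisible.
lathe + borer + shear: floor space 13 + 14 + 7 = 34 ≤ 38, output 17 + 6 + 11 = 34.
lathe + punch + shear + welder: floor space 13 + 12 + 7 + 5 = 37 ≤ 38, output 17 + 2 + 11 + 2 = 32.
lathe + shear + welder: floor space 13 + 7 + 5 = 25 ≤ 38, output 17 + 11 + 2 = 30.
Best is lathe, borer, and shear with total output 34.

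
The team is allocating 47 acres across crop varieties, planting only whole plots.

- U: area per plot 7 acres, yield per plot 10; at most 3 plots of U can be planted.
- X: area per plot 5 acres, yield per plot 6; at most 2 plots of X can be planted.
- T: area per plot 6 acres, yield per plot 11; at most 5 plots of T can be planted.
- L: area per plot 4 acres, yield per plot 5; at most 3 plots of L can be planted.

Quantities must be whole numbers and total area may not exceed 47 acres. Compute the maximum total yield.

Take 1×U, 2×X, and 5×T: area 47 ≤ 47, yield 1·10 + 2·6 + 5·11 = 77.
T has the best ratio (11/6) and is taken to its limit of 5; remaining capacity is filled optimally with the others.

77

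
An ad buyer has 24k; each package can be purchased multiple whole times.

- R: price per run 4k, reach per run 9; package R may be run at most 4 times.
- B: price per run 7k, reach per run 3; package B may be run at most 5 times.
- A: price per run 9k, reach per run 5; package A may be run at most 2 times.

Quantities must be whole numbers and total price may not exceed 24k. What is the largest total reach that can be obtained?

39

R has the best ratio (9/4); taking only R gives at most 4×9 = 36 (stopped by the supply cap of 4).
Mixing does better — 4×R and 1×B: price 23 ≤ 24, reach 4·9 + 1·3 = 39.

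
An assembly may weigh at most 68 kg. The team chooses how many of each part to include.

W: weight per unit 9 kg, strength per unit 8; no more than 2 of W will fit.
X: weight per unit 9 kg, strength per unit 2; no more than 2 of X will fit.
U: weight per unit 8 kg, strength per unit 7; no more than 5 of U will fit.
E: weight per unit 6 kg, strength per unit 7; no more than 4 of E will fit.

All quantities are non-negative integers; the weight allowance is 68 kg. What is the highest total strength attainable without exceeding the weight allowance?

Take 2×W, 3×U, and 4×E: weight 66 ≤ 68, strength 2·8 + 3·7 + 4·7 = 65.
E has the best ratio (7/6) and is taken to its limit of 4; remaining capacity is filled optimally with the others.

65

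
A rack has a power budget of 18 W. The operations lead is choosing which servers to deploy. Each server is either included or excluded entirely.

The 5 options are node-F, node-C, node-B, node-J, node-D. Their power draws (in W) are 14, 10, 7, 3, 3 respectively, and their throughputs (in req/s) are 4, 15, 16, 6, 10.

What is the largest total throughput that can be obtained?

32

This is an integer program with binary decision variables.
Take node-B, node-J, and node-D: power draw 7 + 3 + 3 = 13 ≤ 18, throughput 16 + 6 + 10 = 32.
No other feasible combination does better.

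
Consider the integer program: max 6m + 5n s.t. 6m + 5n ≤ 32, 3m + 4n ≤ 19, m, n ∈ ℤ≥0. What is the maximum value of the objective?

30

The continuous relaxation peaks at (5.33, 0) with value 32.00; rounding to a feasible lattice point costs some objective.
(m,n)=(5,0): 6·5+5·0=30≤32, 3·5+4·0=15≤19, objective 30.
(m,n)=(4,1): 6·4+5·1=29≤32, 3·4+4·1=16≤19, objective 29.
The best lattice point is (5,0), giving 30.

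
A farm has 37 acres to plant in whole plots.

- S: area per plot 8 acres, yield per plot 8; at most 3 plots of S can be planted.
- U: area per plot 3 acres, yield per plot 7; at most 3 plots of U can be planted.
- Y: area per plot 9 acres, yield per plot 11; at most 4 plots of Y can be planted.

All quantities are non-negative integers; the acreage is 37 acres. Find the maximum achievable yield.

54

1×S, 3×U, and 2×Y: area 35 ≤ 37, yield 1·8 + 3·7 + 2·11 = 51.
3×U and 3×Y: area 36 ≤ 37, yield 3·7 + 3·11 = 54.
Best is 54.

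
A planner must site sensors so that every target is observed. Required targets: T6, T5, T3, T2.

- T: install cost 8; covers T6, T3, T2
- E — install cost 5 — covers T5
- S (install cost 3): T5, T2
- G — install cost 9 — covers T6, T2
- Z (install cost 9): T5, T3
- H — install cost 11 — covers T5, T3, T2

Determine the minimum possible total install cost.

This is an integer covering problem.
Choose T and S: together they cover T6, T5, T3, T2 — every target.
Total install cost: 8 + 3 = 11.
No cover costs less than 11.

11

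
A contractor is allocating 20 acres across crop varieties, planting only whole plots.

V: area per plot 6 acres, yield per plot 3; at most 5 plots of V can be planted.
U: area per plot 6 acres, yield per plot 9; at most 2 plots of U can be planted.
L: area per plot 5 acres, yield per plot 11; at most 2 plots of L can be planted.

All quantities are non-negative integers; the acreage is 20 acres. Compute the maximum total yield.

31

L has the best ratio (11/5); taking only L gives at most 2×11 = 22 (stopped by the supply cap of 2).
Mixing does better — 1×U and 2×L: area 16 ≤ 20, yield 1·9 + 2·11 = 31.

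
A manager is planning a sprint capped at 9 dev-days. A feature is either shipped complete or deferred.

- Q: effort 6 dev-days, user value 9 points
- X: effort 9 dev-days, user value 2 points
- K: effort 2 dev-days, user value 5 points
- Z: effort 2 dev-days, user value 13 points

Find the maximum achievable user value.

22

This is a 0-1 knapsack instance.
Allowing fractional choices, the relaxed optimum would be about 25.5, but features are indivisible.
Q + Z: effort 6 + 2 = 8 ≤ 9, user value 9 + 13 = 22.
Q + K: effort 6 + 2 = 8 ≤ 9, user value 9 + 5 = 14.
K + Z: effort 2 + 2 = 4 ≤ 9, user value 5 + 13 = 18.
Best is Q and Z with total user value 22.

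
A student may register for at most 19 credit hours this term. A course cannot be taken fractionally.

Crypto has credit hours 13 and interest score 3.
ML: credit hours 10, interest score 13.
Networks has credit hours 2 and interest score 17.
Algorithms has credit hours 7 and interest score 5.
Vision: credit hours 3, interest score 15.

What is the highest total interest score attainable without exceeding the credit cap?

Treat it as a binary knapsack problem.
Allowing fractional choices, the relaxed optimum would be about 47.9, but courses are indivisible.
Crypto + Networks + Vision: credit hours 13 + 2 + 3 = 18 ≤ 19, interest score 3 + 17 + 15 = 35.
Networks + Algorithms + Vision: credit hours 2 + 7 + 3 = 12 ≤ 19, interest score 17 + 5 + 15 = 37.
ML + Networks + Vision: credit hours 10 + 2 + 3 = 15 ≤ 19, interest score 13 + 17 + 15 = 45.
Best is ML, Networks, and Vision with total interest score 45.

45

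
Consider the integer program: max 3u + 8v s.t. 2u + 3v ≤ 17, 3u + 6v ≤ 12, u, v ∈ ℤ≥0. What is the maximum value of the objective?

16

(u,v)=(0,2): 2·0+3·2=6≤17, 3·0+6·2=12≤12, objective 16.
(u,v)=(1,1): 2·1+3·1=5≤17, 3·1+6·1=9≤12, objective 11.
(u,v)=(0,1): 2·0+3·1=3≤17, 3·0+6·1=6≤12, objective 8.
Maximum is 16 at (u,v)=(0,2).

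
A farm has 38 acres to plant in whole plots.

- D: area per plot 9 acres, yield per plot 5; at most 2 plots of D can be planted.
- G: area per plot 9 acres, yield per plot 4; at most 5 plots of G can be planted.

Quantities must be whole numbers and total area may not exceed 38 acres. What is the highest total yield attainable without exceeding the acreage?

This is a bounded integer knapsack.
2×D and 2×G: area 36 ≤ 38, yield 2·5 + 2·4 = 18.
1×D and 3×G: area 36 ≤ 38, yield 1·5 + 3·4 = 17.
Best is 18.

18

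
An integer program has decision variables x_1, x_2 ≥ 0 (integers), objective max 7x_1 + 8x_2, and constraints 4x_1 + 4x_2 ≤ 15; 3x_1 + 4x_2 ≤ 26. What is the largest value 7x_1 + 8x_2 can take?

24

(x_1,x_2)=(0,3) is feasible, giving 24.
(x_1,x_2)=(1,2) is feasible, giving 23.
(x_1,x_2)=(0,2) is feasible, giving 16.
The best lattice point is (0,3), giving 24.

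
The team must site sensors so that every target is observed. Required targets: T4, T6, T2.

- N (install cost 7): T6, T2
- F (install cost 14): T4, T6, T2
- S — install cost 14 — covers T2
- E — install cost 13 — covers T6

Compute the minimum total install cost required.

14

F alone covers T4, T6, T2 — every target.
Total install cost: 14.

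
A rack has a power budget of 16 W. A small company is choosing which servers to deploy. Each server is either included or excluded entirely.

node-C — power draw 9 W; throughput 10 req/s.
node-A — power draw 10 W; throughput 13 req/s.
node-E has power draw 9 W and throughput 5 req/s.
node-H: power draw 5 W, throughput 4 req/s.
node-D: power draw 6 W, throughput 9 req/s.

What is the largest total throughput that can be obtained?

Take node-A and node-D: power draw 10 + 6 = 16 ≤ 16, throughput 13 + 9 = 22.
No other feasible combination does better.

22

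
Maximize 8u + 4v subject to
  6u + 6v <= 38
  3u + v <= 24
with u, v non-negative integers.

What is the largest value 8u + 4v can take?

(u,v)=(6,0): 6·6+6·0=36≤38, 3·6+1·0=18≤24, objective 48.
(u,v)=(5,1): 6·5+6·1=36≤38, 3·5+1·1=16≤24, objective 44.
(u,v)=(5,0): 6·5+6·0=30≤38, 3·5+1·0=15≤24, objective 40.
The best lattice point is (6,0), giving 48.

48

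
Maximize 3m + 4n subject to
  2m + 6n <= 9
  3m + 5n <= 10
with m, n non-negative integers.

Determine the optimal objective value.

9

Relaxing integrality, the LP optimum is 10.00 at (m,n) = (3.33, 0), which is not an integer point.
(m,n)=(3,0) is feasible, giving 9.
(m,n)=(2,0) is feasible, giving 6.
Maximum is 9 at (m,n)=(3,0).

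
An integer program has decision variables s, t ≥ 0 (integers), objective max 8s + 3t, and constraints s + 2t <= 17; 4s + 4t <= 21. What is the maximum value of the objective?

40

(s,t)=(5,0): 1·5+2·0=5≤17, 4·5+4·0=20≤21, objective 40.
(s,t)=(4,1): 1·4+2·1=6≤17, 4·4+4·1=20≤21, objective 35.
(s,t)=(4,0): 1·4+2·0=4≤17, 4·4+4·0=16≤21, objective 32.
The best lattice point is (5,0), giving 40.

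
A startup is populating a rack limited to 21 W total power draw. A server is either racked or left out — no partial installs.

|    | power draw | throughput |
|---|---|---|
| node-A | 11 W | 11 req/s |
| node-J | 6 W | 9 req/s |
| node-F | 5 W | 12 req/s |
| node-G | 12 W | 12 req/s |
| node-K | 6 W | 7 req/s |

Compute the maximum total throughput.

28

This is a 0-1 knapsack instance.
Allowing fractional choices, the relaxed optimum would be about 32.0, but servers are indivisible.
node-J + node-F + node-K: power draw 6 + 5 + 6 = 17 ≤ 21, throughput 9 + 12 + 7 = 28.
node-F + node-G: power draw 5 + 12 = 17 ≤ 21, throughput 12 + 12 = 24.
node-A + node-F: power draw 11 + 5 = 16 ≤ 21, throughput 11 + 12 = 23.
Best is node-J, node-F, and node-K with total throughput 28.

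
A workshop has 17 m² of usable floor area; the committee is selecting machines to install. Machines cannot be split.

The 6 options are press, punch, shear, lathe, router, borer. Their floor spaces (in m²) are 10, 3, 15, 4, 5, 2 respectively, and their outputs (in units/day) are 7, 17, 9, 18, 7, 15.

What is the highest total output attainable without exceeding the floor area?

57

punch + lathe + router + borer: floor space 3 + 4 + 5 + 2 = 14 ≤ 17, output 17 + 18 + 7 + 15 = 57.
punch + lathe + borer: floor space 3 + 4 + 2 = 9 ≤ 17, output 17 + 18 + 15 = 50.
punch + lathe + router: floor space 3 + 4 + 5 = 12 ≤ 17, output 17 + 18 + 7 = 42.
Best is punch, lathe, router, and borer with total output 57.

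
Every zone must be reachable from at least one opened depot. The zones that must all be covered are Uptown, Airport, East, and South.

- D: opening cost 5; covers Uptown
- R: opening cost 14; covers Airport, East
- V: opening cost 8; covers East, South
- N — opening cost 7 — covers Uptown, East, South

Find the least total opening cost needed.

21

This is an integer covering problem.
Choose R and N: together they cover Uptown, Airport, East, South — every zone.
Total opening cost: 14 + 7 = 21.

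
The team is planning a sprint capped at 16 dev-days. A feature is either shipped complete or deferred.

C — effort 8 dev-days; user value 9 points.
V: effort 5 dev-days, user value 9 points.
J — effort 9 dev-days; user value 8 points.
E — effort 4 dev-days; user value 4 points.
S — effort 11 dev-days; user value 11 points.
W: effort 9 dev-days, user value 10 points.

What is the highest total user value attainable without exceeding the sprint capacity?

20

Allowing fractional choices, the relaxed optimum would be about 21.3, but features are indivisible.
V + S: effort 5 + 11 = 16 ≤ 16, user value 9 + 11 = 20.
V + W: effort 5 + 9 = 14 ≤ 16, user value 9 + 10 = 19.
C + V: effort 8 + 5 = 13 ≤ 16, user value 9 + 9 = 18.
Best is V and S with total user value 20.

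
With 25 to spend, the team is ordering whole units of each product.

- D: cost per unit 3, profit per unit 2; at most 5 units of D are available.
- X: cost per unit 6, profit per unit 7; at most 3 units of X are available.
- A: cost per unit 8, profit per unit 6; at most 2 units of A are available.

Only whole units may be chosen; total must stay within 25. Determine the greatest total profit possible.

1×D and 3×X: cost 21 ≤ 25, profit 1·2 + 3·7 = 23.
2×D and 3×X: cost 24 ≤ 25, profit 2·2 + 3·7 = 25.
Best is 25.

25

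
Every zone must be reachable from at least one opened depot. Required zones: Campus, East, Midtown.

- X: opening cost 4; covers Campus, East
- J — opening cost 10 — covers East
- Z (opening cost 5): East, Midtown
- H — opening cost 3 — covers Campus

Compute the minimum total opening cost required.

The greedy cost-per-new-zone heuristic would pick X and Z for 9, but a cheaper cover exists.
Choose Z and H: together they cover Campus, East, Midtown — every zone.
Total opening cost: 5 + 3 = 8.
No cover costs less than 8.

8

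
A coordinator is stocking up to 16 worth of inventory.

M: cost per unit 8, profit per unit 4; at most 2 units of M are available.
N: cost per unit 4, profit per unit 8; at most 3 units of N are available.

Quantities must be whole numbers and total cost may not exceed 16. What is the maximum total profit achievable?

24

This is a bounded integer knapsack.
3×N: cost 12 ≤ 16, profit 3·8 = 24.
1×M and 2×N: cost 16 ≤ 16, profit 1·4 + 2·8 = 20.
Best is 24.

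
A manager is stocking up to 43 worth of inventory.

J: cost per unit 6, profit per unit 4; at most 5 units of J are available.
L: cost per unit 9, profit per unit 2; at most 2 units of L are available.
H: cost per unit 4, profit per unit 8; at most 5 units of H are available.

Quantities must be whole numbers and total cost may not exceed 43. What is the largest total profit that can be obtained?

52

This is a bounded integer knapsack.
H has the best ratio (8/4); taking only H gives at most 5×8 = 40 (stopped by the supply cap of 5).
Mixing does better — 3×J and 5×H: cost 38 ≤ 43, profit 3·4 + 5·8 = 52.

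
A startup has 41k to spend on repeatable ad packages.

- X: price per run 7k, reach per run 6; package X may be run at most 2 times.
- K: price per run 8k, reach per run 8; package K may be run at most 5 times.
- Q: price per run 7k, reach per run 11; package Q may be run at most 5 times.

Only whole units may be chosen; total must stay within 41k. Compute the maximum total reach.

55

This is a bounded integer knapsack.
Q has the best ratio (11/7); taking only Q gives at most 5×11 = 55 (stopped by the price limit).
Optimal: 5×Q: price 35 ≤ 41, reach 5·11 = 55.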